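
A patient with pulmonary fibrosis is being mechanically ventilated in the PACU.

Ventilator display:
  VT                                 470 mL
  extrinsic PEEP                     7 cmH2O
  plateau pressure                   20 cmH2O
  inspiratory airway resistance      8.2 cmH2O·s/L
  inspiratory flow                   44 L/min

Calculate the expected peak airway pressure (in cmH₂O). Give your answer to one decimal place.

26.0

Flow: 44 L/min ÷ 60 = 0.7333 L/s.
PIP = Pplat + Raw × flow = 20 + 8.2 × 0.7333 = 20 + 6.013 = 26.013 cmH2O.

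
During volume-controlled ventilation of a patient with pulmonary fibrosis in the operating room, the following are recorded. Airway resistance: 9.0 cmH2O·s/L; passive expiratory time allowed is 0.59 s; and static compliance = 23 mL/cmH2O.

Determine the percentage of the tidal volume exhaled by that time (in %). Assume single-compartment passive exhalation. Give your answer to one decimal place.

94.2

τ = R × C = 9.0 × 23 mL/cmH2O = 9.0 × 0.023 L/cmH2O = 0.207 s.
Passive exhalation: V(t)/V₀ = e^(−t/τ) = e^(−0.59/0.207) = 0.05783.
Fraction exhaled = 1 − 0.05783 = 0.9422 → 94.22%.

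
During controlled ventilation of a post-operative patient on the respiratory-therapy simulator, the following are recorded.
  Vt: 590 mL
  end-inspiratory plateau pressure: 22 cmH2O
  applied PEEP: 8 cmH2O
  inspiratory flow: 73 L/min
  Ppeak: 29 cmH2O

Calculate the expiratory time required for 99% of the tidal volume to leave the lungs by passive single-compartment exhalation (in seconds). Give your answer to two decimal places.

Flow: 73 L/min ÷ 60 = 1.2167 L/s.
R = (PIP − Pplat)/V̇ = (29 − 22) / 1.2167 = 7.0/1.2167 = 5.753 cmH2O·s/L.
C = Vt/(Pplat − PEEP) = 590.0 / (22 − 8) = 590.0/14.0 = 42.143 mL/cmH2O.
τ = R × C = 5.753 × 0.04214 L/cmH2O = 0.2424 s.
t = −τ·ln(1 − 0.99) = −0.2424·ln(0.01) = 1.116 s.

1.12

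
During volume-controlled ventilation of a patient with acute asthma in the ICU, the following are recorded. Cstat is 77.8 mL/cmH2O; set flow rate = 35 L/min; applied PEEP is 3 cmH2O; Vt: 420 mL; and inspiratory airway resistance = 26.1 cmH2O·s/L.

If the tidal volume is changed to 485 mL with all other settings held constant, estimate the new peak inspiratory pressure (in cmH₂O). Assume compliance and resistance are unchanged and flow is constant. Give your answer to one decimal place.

24.5

Flow: 35 L/min ÷ 60 = 0.5833 L/s.
PIP = Vt/C + R·V̇ + PEEP (constant-flow equation of motion).
Only the elastic term changes: ΔPIP = ΔVt / C = (485 − 420) / 77.8 = 0.8355 cmH2O.
Original PIP = 420/77.8 + 26.1×0.5833 + 3 = 23.623 cmH2O; new PIP = 23.623 + (0.8355) = 24.459 cmH2O.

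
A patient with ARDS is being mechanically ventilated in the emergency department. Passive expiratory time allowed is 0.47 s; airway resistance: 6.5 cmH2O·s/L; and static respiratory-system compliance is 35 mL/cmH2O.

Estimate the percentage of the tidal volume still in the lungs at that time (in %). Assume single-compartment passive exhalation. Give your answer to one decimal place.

τ = R × C = 6.5 × 35 mL/cmH2O = 6.5 × 0.035 L/cmH2O = 0.2275 s.
Passive exhalation: V(t)/V₀ = e^(−t/τ) = e^(−0.47/0.2275) = 0.1267.
Fraction remaining = 0.1267 → 12.67%.

12.7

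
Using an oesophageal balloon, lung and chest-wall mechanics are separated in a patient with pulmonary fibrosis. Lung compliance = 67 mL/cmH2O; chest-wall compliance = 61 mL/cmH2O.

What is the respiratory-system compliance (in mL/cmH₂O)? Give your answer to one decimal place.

31.9

Lung and chest wall are elastances in series: 1/Crs = 1/CL + 1/Ccw.
1/Crs = 1/67 + 1/61 = 0.03132.
Crs = 31.928 mL/cmH2O.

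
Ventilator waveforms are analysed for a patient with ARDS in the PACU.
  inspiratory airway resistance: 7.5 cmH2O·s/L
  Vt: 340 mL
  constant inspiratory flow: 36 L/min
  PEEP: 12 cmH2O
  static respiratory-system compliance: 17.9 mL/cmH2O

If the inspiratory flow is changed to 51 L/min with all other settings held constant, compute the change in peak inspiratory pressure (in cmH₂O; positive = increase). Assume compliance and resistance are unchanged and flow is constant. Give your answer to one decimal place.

1.9

Flow: 36 L/min ÷ 60 = 0.6 L/s.
New flow: 51 L/min ÷ 60 = 0.85 L/s.
PIP = Vt/C + R·V̇ + PEEP (constant-flow equation of motion).
Only the resistive term changes: ΔPIP = R × ΔV̇ = 7.5 × (0.85 − 0.6) = 7.5 × 0.25 = 1.875 cmH2O.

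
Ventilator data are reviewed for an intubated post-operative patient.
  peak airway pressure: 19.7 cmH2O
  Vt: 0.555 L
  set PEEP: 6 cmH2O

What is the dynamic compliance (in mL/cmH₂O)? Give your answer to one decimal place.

Dynamic compliance = Vt / (PIP − PEEP) = 555 / (19.7 − 6) = 555 / 13.7 = 40.511 mL/cmH2O.

40.5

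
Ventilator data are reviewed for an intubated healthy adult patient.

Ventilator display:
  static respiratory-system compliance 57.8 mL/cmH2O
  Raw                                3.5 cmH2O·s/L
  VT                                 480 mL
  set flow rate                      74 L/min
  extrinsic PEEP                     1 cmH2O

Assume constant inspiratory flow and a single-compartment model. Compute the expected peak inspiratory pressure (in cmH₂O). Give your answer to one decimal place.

Flow: 74 L/min ÷ 60 = 1.2333 L/s.
Equation of motion (constant flow): PIP = Vt/C + R·V̇ + PEEP.
PIP = 480/57.8 + 3.5×1.2333 + 1 = 8.304 + 4.317 + 1 = 13.621 cmH2O.

13.6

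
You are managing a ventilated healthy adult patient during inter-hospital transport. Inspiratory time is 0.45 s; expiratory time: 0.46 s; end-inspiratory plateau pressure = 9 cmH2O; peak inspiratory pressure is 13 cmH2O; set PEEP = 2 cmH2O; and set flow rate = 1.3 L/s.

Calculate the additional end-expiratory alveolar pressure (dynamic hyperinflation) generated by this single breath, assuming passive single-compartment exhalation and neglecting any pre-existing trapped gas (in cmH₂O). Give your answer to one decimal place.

Vt = flow × Ti = 1.3 L/s × 0.45 s × 1000 mL/L = 585.0 mL.
R = (PIP − Pplat)/V̇ = (13 − 9) / 1.3 = 4.0/1.3 = 3.077 cmH2O·s/L.
C = Vt/(Pplat − PEEP) = 585.0 / (9 − 2) = 585.0/7.0 = 83.571 mL/cmH2O.
τ = R × C = 3.077 × 0.08357 L/cmH2O = 0.2571 s.
Fraction remaining = e^(−Te/τ) = e^(−0.46/0.2571) = 0.1671; trapped volume = 585.0 × 0.1671 = 97.754 mL.
Additional alveolar pressure from trapping ≈ V_trapped / C = 97.754 / 83.571 = 1.17 cmH2O.

1.2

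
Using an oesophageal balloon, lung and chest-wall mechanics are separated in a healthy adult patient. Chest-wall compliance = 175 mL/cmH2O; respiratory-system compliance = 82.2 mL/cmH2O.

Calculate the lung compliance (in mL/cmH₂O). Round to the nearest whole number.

1/CL = 1/Crs − 1/Ccw.
1/CL = 1/82.2 − 1/175 = 0.006451.
CL = 155.01 mL/cmH2O.

155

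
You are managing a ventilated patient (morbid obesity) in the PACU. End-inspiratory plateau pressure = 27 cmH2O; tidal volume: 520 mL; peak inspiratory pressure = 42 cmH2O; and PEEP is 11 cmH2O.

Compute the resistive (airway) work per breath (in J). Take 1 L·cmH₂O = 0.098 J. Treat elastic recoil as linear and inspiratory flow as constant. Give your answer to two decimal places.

0.76

With constant inspiratory flow the resistive pressure is constant at PIP − Pplat = 42 − 27 = 15.0 cmH2O, so resistive work = 15.0 × 0.520 = 7.8 L·cmH2O.
× 0.098 J/(L·cmH2O) → 0.7644 J.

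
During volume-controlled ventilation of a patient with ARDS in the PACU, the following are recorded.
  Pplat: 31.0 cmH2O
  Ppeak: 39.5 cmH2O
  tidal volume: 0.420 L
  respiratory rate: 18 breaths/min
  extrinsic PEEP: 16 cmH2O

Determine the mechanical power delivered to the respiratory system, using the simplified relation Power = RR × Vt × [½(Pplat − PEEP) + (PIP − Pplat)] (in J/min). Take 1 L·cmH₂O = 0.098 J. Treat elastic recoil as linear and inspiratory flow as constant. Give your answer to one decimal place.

11.9

Per-breath work = Vt × [½(Pplat−PEEP) + (PIP−Pplat)] = 0.420 × [0.5×15.0 + 8.5] = 0.420 × 16.0 = 6.72 L·cmH2O.
Power = 18 × 6.72 = 120.96 L·cmH2O/min.
× 0.098 J/(L·cmH2O) → 11.854 J/min.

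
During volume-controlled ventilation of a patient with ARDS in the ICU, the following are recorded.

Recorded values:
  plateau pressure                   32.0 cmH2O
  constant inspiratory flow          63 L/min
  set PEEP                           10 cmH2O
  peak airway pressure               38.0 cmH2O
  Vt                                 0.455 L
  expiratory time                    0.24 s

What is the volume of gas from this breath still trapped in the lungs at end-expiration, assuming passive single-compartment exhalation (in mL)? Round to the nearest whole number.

60

Flow: 63 L/min ÷ 60 = 1.05 L/s.
R = (PIP − Pplat)/V̇ = (38.0 − 32.0) / 1.05 = 6.0/1.05 = 5.714 cmH2O·s/L.
C = Vt/(Pplat − PEEP) = 455.0 / (32.0 − 10) = 455.0/22.0 = 20.682 mL/cmH2O.
τ = R × C = 5.714 × 0.02068 L/cmH2O = 0.1182 s.
Fraction remaining = e^(−Te/τ) = e^(−0.24/0.1182) = 0.1313.
Trapped volume = 455.0 × 0.1313 = 59.742 mL.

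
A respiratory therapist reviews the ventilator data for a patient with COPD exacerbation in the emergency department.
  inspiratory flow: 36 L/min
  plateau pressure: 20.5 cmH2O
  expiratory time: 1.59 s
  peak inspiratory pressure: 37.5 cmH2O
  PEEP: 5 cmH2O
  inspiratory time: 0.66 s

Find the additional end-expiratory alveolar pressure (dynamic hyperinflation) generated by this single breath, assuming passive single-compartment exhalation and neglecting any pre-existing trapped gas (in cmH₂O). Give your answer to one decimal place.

Flow: 36 L/min ÷ 60 = 0.6 L/s.
Vt = flow × Ti = 0.6 L/s × 0.66 s × 1000 mL/L = 396.0 mL.
R = (PIP − Pplat)/V̇ = (37.5 − 20.5) / 0.6 = 17.0/0.6 = 28.333 cmH2O·s/L.
C = Vt/(Pplat − PEEP) = 396.0 / (20.5 − 5) = 396.0/15.5 = 25.548 mL/cmH2O.
τ = R × C = 28.333 × 0.02555 L/cmH2O = 0.7239 s.
Fraction remaining = e^(−Te/τ) = e^(−1.59/0.7239) = 0.1112; trapped volume = 396.0 × 0.1112 = 44.035 mL.
Additional alveolar pressure from trapping ≈ V_trapped / C = 44.035 / 25.548 = 1.724 cmH2O.

1.7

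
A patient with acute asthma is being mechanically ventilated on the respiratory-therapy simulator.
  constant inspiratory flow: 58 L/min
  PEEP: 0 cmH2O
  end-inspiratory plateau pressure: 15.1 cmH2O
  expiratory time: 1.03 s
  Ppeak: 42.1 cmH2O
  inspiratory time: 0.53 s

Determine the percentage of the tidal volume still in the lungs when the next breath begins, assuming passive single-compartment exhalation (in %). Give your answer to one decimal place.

Flow: 58 L/min ÷ 60 = 0.9667 L/s.
Vt = flow × Ti = 0.9667 L/s × 0.53 s × 1000 mL/L = 512.35 mL.
R = (PIP − Pplat)/V̇ = (42.1 − 15.1) / 0.9667 = 27.0/0.9667 = 27.93 cmH2O·s/L.
C = Vt/(Pplat − PEEP) = 512.35 / (15.1 − 0) = 512.35/15.1 = 33.93 mL/cmH2O.
τ = R × C = 27.93 × 0.03393 L/cmH2O = 0.9477 s.
Fraction remaining at end-expiration = e^(−Te/τ) = e^(−1.03/0.9477) = 0.3373 → 33.73%.

33.7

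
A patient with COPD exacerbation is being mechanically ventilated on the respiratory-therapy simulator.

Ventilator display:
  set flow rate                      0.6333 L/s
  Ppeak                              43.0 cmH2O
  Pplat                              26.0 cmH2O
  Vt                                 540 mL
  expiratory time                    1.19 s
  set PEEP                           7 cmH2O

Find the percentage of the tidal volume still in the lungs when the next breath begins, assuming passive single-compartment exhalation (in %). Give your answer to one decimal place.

R = (PIP − Pplat)/V̇ = (43.0 − 26.0) / 0.6333 = 17.0/0.6333 = 26.844 cmH2O·s/L.
C = Vt/(Pplat − PEEP) = 540.0 / (26.0 − 7) = 540.0/19.0 = 28.421 mL/cmH2O.
τ = R × C = 26.844 × 0.02842 L/cmH2O = 0.7629 s.
Fraction remaining at end-expiration = e^(−Te/τ) = e^(−1.19/0.7629) = 0.2102 → 21.02%.

21.0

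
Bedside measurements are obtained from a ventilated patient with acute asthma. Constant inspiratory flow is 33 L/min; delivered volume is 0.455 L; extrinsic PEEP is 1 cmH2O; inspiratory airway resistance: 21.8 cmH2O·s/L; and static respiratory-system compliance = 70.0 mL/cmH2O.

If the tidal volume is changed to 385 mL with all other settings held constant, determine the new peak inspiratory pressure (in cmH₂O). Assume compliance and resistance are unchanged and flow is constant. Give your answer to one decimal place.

18.5

Flow: 33 L/min ÷ 60 = 0.55 L/s.
PIP = Vt/C + R·V̇ + PEEP (constant-flow equation of motion).
Only the elastic term changes: ΔPIP = ΔVt / C = (385 − 455) / 70.0 = -1.0 cmH2O.
Original PIP = 455/70.0 + 21.8×0.55 + 1 = 19.49 cmH2O; new PIP = 19.49 + (-1.0) = 18.49 cmH2O.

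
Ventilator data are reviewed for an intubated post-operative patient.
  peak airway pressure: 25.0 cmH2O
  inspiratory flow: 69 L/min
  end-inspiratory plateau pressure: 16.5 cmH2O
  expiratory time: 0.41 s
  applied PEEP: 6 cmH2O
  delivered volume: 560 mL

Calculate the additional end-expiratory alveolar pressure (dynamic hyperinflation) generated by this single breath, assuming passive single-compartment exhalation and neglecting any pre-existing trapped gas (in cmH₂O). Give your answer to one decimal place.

3.7

Flow: 69 L/min ÷ 60 = 1.15 L/s.
R = (PIP − Pplat)/V̇ = (25.0 − 16.5) / 1.15 = 8.5/1.15 = 7.391 cmH2O·s/L.
C = Vt/(Pplat − PEEP) = 560.0 / (16.5 − 6) = 560.0/10.5 = 53.333 mL/cmH2O.
τ = R × C = 7.391 × 0.05333 L/cmH2O = 0.3942 s.
Fraction remaining = e^(−Te/τ) = e^(−0.41/0.3942) = 0.3534; trapped volume = 560.0 × 0.3534 = 197.9 mL.
Additional alveolar pressure from trapping ≈ V_trapped / C = 197.9 / 53.333 = 3.711 cmH2O.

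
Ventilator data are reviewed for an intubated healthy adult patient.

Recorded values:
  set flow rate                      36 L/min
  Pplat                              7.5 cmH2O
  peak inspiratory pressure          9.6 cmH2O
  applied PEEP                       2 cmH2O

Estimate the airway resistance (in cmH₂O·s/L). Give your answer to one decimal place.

Flow: 36 L/min ÷ 60 = 0.6 L/s.
Raw = (PIP − Pplat) / flow = (9.6 − 7.5) / 0.6 = 2.1 / 0.6 = 3.5 cmH2O·s/L.

3.5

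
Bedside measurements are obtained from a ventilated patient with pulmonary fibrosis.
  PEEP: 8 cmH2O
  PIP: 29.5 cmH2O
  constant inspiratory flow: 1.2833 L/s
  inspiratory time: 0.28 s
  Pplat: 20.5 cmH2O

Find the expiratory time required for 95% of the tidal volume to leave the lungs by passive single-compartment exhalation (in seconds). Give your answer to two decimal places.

Vt = flow × Ti = 1.2833 L/s × 0.28 s × 1000 mL/L = 359.32 mL.
R = (PIP − Pplat)/V̇ = (29.5 − 20.5) / 1.2833 = 9.0/1.2833 = 7.013 cmH2O·s/L.
C = Vt/(Pplat − PEEP) = 359.32 / (20.5 − 8) = 359.32/12.5 = 28.746 mL/cmH2O.
τ = R × C = 7.013 × 0.02875 L/cmH2O = 0.2016 s.
t = −τ·ln(1 − 0.95) = −0.2016·ln(0.05) = 0.6039 s.

0.60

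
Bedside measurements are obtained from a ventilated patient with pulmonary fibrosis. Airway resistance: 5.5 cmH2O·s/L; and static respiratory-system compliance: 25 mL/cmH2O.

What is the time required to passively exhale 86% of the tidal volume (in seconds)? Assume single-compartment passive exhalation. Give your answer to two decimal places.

τ = R × C = 5.5 × 25 mL/cmH2O = 5.5 × 0.025 L/cmH2O = 0.1375 s.
Exhaled fraction f = 1 − e^(−t/τ) → t = −τ·ln(1 − f) = −0.1375·ln(0.14) = 0.2703 s.

0.27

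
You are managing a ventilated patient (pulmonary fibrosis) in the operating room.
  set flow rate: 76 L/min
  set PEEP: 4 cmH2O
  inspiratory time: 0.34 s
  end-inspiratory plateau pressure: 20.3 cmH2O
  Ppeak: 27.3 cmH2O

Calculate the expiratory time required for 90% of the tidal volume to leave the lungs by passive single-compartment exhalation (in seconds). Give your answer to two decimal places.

0.34

Flow: 76 L/min ÷ 60 = 1.2667 L/s.
Vt = flow × Ti = 1.2667 L/s × 0.34 s × 1000 mL/L = 430.68 mL.
R = (PIP − Pplat)/V̇ = (27.3 − 20.3) / 1.2667 = 7.0/1.2667 = 5.526 cmH2O·s/L.
C = Vt/(Pplat − PEEP) = 430.68 / (20.3 − 4) = 430.68/16.3 = 26.422 mL/cmH2O.
τ = R × C = 5.526 × 0.02642 L/cmH2O = 0.146 s.
t = −τ·ln(1 − 0.90) = −0.146·ln(0.1) = 0.3362 s.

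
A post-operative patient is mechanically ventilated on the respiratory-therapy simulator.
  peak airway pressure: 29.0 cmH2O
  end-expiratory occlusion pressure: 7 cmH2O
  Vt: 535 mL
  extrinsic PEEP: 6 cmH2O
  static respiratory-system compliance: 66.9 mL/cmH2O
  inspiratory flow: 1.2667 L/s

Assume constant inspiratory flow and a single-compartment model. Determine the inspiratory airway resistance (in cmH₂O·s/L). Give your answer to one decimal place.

Total PEEP = 7 cmH2O (set 6 + intrinsic 1); this is the baseline alveolar pressure.
Equation of motion (constant flow): PIP = Vt/C + R·V̇ + PEEP.
R·V̇ = PIP − Vt/C − PEEP = 29.0 − 535/66.9 − 7 = 29.0 − 7.997 − 7 = 14.003 cmH2O.
R = 14.003 / 1.2667 = 11.055 cmH2O·s/L.

11.1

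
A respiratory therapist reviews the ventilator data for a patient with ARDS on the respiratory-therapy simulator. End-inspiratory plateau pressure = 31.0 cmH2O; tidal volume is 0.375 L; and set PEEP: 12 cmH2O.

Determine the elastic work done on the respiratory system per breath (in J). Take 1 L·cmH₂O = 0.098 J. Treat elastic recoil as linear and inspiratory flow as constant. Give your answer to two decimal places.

Elastic work ≈ ½ × (Pplat − PEEP) × Vt = 0.5 × (31.0 − 12) × 0.375 L = 0.5 × 19.0 × 0.375 = 3.563 L·cmH2O.
× 0.098 J/(L·cmH2O) → 0.3492 J.

0.35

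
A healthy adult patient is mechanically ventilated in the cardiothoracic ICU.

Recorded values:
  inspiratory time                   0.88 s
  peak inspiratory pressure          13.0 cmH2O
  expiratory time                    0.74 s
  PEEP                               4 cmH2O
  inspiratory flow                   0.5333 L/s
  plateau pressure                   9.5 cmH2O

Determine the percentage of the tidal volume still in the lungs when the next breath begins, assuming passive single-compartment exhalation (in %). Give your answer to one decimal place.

Vt = flow × Ti = 0.5333 L/s × 0.88 s × 1000 mL/L = 469.3 mL.
R = (PIP − Pplat)/V̇ = (13.0 − 9.5) / 0.5333 = 3.5/0.5333 = 6.563 cmH2O·s/L.
C = Vt/(Pplat − PEEP) = 469.3 / (9.5 − 4) = 469.3/5.5 = 85.327 mL/cmH2O.
τ = R × C = 6.563 × 0.08533 L/cmH2O = 0.56 s.
Fraction remaining at end-expiration = e^(−Te/τ) = e^(−0.74/0.56) = 0.2668 → 26.68%.

26.7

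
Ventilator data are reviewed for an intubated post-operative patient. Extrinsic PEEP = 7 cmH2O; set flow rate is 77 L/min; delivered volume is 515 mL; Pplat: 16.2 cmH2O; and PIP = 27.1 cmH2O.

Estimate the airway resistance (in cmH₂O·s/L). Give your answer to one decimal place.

8.5

Flow: 77 L/min ÷ 60 = 1.2833 L/s.
Raw = (PIP − Pplat) / flow = (27.1 − 16.2) / 1.2833 = 10.9 / 1.2833 = 8.494 cmH2O·s/L.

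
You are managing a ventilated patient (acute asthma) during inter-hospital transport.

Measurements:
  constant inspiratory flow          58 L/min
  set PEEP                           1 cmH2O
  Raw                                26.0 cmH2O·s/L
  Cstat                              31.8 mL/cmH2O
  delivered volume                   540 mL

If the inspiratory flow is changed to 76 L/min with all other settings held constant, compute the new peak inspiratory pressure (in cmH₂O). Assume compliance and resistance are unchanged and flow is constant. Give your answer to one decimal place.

50.9

Flow: 58 L/min ÷ 60 = 0.9667 L/s.
New flow: 76 L/min ÷ 60 = 1.2667 L/s.
PIP = Vt/C + R·V̇ + PEEP (constant-flow equation of motion).
Only the resistive term changes: ΔPIP = R × ΔV̇ = 26.0 × (1.2667 − 0.9667) = 26.0 × 0.3 = 7.8 cmH2O.
Original PIP = 540/31.8 + 26.0×0.9667 + 1 = 43.115 cmH2O; new PIP = 43.115 + (7.8) = 50.915 cmH2O.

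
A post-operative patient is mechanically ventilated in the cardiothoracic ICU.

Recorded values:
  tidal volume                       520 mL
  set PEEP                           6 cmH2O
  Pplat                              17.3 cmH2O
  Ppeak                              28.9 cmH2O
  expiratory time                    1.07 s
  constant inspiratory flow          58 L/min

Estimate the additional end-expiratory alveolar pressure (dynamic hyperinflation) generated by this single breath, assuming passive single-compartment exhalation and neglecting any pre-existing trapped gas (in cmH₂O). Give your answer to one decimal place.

Flow: 58 L/min ÷ 60 = 0.9667 L/s.
R = (PIP − Pplat)/V̇ = (28.9 − 17.3) / 0.9667 = 11.6/0.9667 = 12.0 cmH2O·s/L.
C = Vt/(Pplat − PEEP) = 520.0 / (17.3 − 6) = 520.0/11.3 = 46.018 mL/cmH2O.
τ = R × C = 12.0 × 0.04602 L/cmH2O = 0.5522 s.
Fraction remaining = e^(−Te/τ) = e^(−1.07/0.5522) = 0.144; trapped volume = 520.0 × 0.144 = 74.88 mL.
Additional alveolar pressure from trapping ≈ V_trapped / C = 74.88 / 46.018 = 1.627 cmH2O.

1.6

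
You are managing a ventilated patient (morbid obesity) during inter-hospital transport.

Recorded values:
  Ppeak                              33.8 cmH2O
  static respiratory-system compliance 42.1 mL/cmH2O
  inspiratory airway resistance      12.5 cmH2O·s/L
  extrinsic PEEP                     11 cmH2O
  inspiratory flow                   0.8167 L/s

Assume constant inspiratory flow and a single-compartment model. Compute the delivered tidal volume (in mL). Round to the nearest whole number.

530

Equation of motion (constant flow): PIP = Vt/C + R·V̇ + PEEP.
Vt/C = PIP − R·V̇ − PEEP = 33.8 − 10.209 − 11 = 12.591 cmH2O.
Vt = C × 12.591 = 42.1 × 12.591 = 530.08 mL.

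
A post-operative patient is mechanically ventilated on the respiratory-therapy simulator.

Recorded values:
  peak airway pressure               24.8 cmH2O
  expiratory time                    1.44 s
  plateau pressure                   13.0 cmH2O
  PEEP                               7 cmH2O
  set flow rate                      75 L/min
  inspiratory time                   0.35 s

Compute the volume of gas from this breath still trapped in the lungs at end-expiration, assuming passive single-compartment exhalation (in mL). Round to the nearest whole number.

54

Flow: 75 L/min ÷ 60 = 1.25 L/s.
Vt = flow × Ti = 1.25 L/s × 0.35 s × 1000 mL/L = 437.5 mL.
R = (PIP − Pplat)/V̇ = (24.8 − 13.0) / 1.25 = 11.8/1.25 = 9.44 cmH2O·s/L.
C = Vt/(Pplat − PEEP) = 437.5 / (13.0 − 7) = 437.5/6.0 = 72.917 mL/cmH2O.
τ = R × C = 9.44 × 0.07292 L/cmH2O = 0.6884 s.
Fraction remaining = e^(−Te/τ) = e^(−1.44/0.6884) = 0.1235.
Trapped volume = 437.5 × 0.1235 = 54.031 mL.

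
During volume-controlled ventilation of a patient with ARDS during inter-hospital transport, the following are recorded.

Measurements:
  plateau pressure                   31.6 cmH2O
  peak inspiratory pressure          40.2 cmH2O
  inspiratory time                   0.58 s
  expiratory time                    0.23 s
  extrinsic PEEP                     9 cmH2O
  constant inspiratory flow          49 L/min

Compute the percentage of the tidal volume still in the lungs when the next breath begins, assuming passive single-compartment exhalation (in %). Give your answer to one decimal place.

Flow: 49 L/min ÷ 60 = 0.8167 L/s.
Vt = flow × Ti = 0.8167 L/s × 0.58 s × 1000 mL/L = 473.69 mL.
R = (PIP − Pplat)/V̇ = (40.2 − 31.6) / 0.8167 = 8.6/0.8167 = 10.53 cmH2O·s/L.
C = Vt/(Pplat − PEEP) = 473.69 / (31.6 − 9) = 473.69/22.6 = 20.96 mL/cmH2O.
τ = R × C = 10.53 × 0.02096 L/cmH2O = 0.2207 s.
Fraction remaining at end-expiration = e^(−Te/τ) = e^(−0.23/0.2207) = 0.3527 → 35.27%.

35.3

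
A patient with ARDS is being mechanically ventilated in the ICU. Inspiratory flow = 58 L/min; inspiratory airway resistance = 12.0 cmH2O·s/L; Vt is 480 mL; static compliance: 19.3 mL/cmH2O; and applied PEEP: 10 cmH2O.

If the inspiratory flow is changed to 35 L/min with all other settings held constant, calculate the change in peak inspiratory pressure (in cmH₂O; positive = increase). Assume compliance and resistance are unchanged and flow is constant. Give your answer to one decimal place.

Flow: 58 L/min ÷ 60 = 0.9667 L/s.
New flow: 35 L/min ÷ 60 = 0.5833 L/s.
PIP = Vt/C + R·V̇ + PEEP (constant-flow equation of motion).
Only the resistive term changes: ΔPIP = R × ΔV̇ = 12.0 × (0.5833 − 0.9667) = 12.0 × -0.3834 = -4.601 cmH2O.

-4.6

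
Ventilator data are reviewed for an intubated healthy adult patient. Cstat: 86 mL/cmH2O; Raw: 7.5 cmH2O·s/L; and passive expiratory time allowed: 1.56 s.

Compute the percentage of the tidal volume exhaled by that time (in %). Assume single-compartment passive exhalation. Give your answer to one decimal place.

τ = R × C = 7.5 × 86 mL/cmH2O = 7.5 × 0.086 L/cmH2O = 0.645 s.
Passive exhalation: V(t)/V₀ = e^(−t/τ) = e^(−1.56/0.645) = 0.08905.
Fraction exhaled = 1 − 0.08905 = 0.911 → 91.1%.

91.1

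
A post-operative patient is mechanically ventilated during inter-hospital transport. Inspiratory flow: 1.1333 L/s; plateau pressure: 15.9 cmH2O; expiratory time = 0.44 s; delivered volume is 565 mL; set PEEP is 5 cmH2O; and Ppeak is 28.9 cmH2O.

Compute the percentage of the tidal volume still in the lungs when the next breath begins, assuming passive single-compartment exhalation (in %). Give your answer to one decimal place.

47.7

R = (PIP − Pplat)/V̇ = (28.9 − 15.9) / 1.1333 = 13.0/1.1333 = 11.471 cmH2O·s/L.
C = Vt/(Pplat − PEEP) = 565.0 / (15.9 − 5) = 565.0/10.9 = 51.835 mL/cmH2O.
τ = R × C = 11.471 × 0.05184 L/cmH2O = 0.5947 s.
Fraction remaining at end-expiration = e^(−Te/τ) = e^(−0.44/0.5947) = 0.4772 → 47.72%.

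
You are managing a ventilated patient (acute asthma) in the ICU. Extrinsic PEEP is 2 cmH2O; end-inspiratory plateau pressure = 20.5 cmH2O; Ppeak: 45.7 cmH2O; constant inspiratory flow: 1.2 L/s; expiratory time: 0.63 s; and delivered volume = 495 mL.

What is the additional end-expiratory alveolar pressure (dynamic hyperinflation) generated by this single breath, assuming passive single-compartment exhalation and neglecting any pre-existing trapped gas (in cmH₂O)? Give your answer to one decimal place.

R = (PIP − Pplat)/V̇ = (45.7 − 20.5) / 1.2 = 25.2/1.2 = 21.0 cmH2O·s/L.
C = Vt/(Pplat − PEEP) = 495.0 / (20.5 − 2) = 495.0/18.5 = 26.757 mL/cmH2O.
τ = R × C = 21.0 × 0.02676 L/cmH2O = 0.562 s.
Fraction remaining = e^(−Te/τ) = e^(−0.63/0.562) = 0.326; trapped volume = 495.0 × 0.326 = 161.37 mL.
Additional alveolar pressure from trapping ≈ V_trapped / C = 161.37 / 26.757 = 6.031 cmH2O.

6.0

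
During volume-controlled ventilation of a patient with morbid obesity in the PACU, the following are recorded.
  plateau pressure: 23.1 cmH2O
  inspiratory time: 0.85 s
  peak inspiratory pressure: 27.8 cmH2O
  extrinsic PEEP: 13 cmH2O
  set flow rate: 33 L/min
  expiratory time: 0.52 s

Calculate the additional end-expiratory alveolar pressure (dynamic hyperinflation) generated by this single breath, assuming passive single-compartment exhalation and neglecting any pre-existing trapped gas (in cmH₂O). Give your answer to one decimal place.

2.7

Flow: 33 L/min ÷ 60 = 0.55 L/s.
Vt = flow × Ti = 0.55 L/s × 0.85 s × 1000 mL/L = 467.5 mL.
R = (PIP − Pplat)/V̇ = (27.8 − 23.1) / 0.55 = 4.7/0.55 = 8.545 cmH2O·s/L.
C = Vt/(Pplat − PEEP) = 467.5 / (23.1 − 13) = 467.5/10.1 = 46.287 mL/cmH2O.
τ = R × C = 8.545 × 0.04629 L/cmH2O = 0.3955 s.
Fraction remaining = e^(−Te/τ) = e^(−0.52/0.3955) = 0.2685; trapped volume = 467.5 × 0.2685 = 125.52 mL.
Additional alveolar pressure from trapping ≈ V_trapped / C = 125.52 / 46.287 = 2.712 cmH2O.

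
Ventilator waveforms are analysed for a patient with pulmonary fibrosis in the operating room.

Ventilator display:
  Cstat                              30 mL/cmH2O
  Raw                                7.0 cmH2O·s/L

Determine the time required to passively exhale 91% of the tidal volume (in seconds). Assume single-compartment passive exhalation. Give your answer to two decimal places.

τ = R × C = 7.0 × 30 mL/cmH2O = 7.0 × 0.030 L/cmH2O = 0.21 s.
Exhaled fraction f = 1 − e^(−t/τ) → t = −τ·ln(1 − f) = −0.21·ln(0.09) = 0.5057 s.

0.51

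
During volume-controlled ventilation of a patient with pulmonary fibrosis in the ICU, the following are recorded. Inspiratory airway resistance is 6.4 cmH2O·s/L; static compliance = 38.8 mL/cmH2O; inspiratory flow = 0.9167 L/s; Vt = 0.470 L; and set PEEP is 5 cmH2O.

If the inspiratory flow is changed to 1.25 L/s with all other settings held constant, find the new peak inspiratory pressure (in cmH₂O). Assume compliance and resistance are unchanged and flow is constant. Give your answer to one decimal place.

PIP = Vt/C + R·V̇ + PEEP (constant-flow equation of motion).
Only the resistive term changes: ΔPIP = R × ΔV̇ = 6.4 × (1.25 − 0.9167) = 6.4 × 0.3333 = 2.133 cmH2O.
Original PIP = 470/38.8 + 6.4×0.9167 + 5 = 22.98 cmH2O; new PIP = 22.98 + (2.133) = 25.113 cmH2O.

25.1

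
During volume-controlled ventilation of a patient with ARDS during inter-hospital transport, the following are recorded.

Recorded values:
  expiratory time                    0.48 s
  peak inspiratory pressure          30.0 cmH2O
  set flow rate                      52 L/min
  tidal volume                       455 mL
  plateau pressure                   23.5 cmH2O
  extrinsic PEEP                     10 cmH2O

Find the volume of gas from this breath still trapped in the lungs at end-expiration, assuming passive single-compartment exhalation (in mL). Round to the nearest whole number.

68

Flow: 52 L/min ÷ 60 = 0.8667 L/s.
R = (PIP − Pplat)/V̇ = (30.0 − 23.5) / 0.8667 = 6.5/0.8667 = 7.5 cmH2O·s/L.
C = Vt/(Pplat − PEEP) = 455.0 / (23.5 − 10) = 455.0/13.5 = 33.704 mL/cmH2O.
τ = R × C = 7.5 × 0.0337 L/cmH2O = 0.2528 s.
Fraction remaining = e^(−Te/τ) = e^(−0.48/0.2528) = 0.1498.
Trapped volume = 455.0 × 0.1498 = 68.159 mL.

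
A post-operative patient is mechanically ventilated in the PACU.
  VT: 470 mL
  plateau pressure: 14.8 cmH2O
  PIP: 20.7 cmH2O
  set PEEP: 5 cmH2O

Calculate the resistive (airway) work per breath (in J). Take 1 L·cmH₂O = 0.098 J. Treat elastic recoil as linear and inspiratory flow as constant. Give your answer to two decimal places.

With constant inspiratory flow the resistive pressure is constant at PIP − Pplat = 20.7 − 14.8 = 5.9 cmH2O, so resistive work = 5.9 × 0.470 = 2.773 L·cmH2O.
× 0.098 J/(L·cmH2O) → 0.2718 J.

0.27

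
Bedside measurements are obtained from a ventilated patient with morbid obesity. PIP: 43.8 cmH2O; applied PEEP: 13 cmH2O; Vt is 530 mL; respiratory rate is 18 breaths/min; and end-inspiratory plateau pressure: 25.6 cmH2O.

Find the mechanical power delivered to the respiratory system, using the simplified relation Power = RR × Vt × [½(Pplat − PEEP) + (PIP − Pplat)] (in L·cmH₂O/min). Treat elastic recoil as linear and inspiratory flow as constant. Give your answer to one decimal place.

Per-breath work = Vt × [½(Pplat−PEEP) + (PIP−Pplat)] = 0.530 × [0.5×12.6 + 18.2] = 0.530 × 24.5 = 12.985 L·cmH2O.
Power = 18 × 12.985 = 233.73 L·cmH2O/min.

233.7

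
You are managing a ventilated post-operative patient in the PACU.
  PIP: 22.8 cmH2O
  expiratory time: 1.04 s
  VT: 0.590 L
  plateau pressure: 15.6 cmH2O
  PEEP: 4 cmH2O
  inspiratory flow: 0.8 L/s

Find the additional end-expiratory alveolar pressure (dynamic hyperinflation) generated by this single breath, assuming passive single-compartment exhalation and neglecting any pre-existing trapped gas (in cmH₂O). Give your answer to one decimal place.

1.2

R = (PIP − Pplat)/V̇ = (22.8 − 15.6) / 0.8 = 7.2/0.8 = 9.0 cmH2O·s/L.
C = Vt/(Pplat − PEEP) = 590.0 / (15.6 − 4) = 590.0/11.6 = 50.862 mL/cmH2O.
τ = R × C = 9.0 × 0.05086 L/cmH2O = 0.4577 s.
Fraction remaining = e^(−Te/τ) = e^(−1.04/0.4577) = 0.1031; trapped volume = 590.0 × 0.1031 = 60.829 mL.
Additional alveolar pressure from trapping ≈ V_trapped / C = 60.829 / 50.862 = 1.196 cmH2O.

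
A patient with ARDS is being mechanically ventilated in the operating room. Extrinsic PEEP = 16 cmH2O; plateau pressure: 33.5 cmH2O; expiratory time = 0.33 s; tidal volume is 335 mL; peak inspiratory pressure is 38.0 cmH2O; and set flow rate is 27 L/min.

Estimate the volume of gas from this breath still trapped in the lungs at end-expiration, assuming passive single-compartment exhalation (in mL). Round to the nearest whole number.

60

Flow: 27 L/min ÷ 60 = 0.45 L/s.
R = (PIP − Pplat)/V̇ = (38.0 − 33.5) / 0.45 = 4.5/0.45 = 10.0 cmH2O·s/L.
C = Vt/(Pplat − PEEP) = 335.0 / (33.5 − 16) = 335.0/17.5 = 19.143 mL/cmH2O.
τ = R × C = 10.0 × 0.01914 L/cmH2O = 0.1914 s.
Fraction remaining = e^(−Te/τ) = e^(−0.33/0.1914) = 0.1783.
Trapped volume = 335.0 × 0.1783 = 59.731 mL.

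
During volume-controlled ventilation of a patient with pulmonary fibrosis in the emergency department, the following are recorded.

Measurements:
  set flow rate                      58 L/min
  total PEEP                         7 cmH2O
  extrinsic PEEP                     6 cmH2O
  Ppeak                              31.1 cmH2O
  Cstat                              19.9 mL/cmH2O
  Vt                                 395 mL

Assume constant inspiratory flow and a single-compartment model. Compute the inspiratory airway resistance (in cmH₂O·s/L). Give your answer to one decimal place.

Flow: 58 L/min ÷ 60 = 0.9667 L/s.
Total PEEP = 7 cmH2O (set 6 + intrinsic 1); this is the baseline alveolar pressure.
Equation of motion (constant flow): PIP = Vt/C + R·V̇ + PEEP.
R·V̇ = PIP − Vt/C − PEEP = 31.1 − 395/19.9 − 7 = 31.1 − 19.849 − 7 = 4.251 cmH2O.
R = 4.251 / 0.9667 = 4.397 cmH2O·s/L.

4.4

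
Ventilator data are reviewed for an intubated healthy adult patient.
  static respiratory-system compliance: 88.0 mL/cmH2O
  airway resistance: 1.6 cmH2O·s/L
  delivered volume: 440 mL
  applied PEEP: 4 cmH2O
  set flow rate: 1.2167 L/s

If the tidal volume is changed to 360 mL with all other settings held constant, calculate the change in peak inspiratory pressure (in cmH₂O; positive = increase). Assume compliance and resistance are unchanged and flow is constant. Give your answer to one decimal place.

PIP = Vt/C + R·V̇ + PEEP (constant-flow equation of motion).
Only the elastic term changes: ΔPIP = ΔVt / C = (360 − 440) / 88.0 = -0.9091 cmH2O.

-0.9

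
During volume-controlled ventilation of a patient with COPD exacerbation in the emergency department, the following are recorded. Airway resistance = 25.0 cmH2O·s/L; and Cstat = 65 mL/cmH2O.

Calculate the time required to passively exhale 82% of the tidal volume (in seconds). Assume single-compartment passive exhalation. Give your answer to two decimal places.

2.79

τ = R × C = 25.0 × 65 mL/cmH2O = 25.0 × 0.065 L/cmH2O = 1.625 s.
Exhaled fraction f = 1 − e^(−t/τ) → t = −τ·ln(1 − f) = −1.625·ln(0.18) = 2.787 s.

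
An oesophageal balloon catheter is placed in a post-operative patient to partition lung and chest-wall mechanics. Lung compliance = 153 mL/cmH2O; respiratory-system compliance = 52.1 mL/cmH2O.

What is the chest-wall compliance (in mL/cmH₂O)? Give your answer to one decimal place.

79.0

1/Ccw = 1/Crs − 1/CL.
1/Ccw = 1/52.1 − 1/153 = 0.01266.
Ccw = 78.989 mL/cmH2O.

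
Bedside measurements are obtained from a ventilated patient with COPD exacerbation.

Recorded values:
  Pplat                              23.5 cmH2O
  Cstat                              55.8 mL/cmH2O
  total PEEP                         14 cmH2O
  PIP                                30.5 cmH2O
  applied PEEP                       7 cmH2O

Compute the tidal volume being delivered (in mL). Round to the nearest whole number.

End-expiratory occlusion gives total PEEP = 14 cmH2O (intrinsic PEEP = 14 − 7 = 7). Use total PEEP for the elastic gradient.
Vt = Cstat × (Pplat − PEEPtotal) = 55.8 × (23.5 − 14) = 55.8 × 9.5 = 530.1 mL.

530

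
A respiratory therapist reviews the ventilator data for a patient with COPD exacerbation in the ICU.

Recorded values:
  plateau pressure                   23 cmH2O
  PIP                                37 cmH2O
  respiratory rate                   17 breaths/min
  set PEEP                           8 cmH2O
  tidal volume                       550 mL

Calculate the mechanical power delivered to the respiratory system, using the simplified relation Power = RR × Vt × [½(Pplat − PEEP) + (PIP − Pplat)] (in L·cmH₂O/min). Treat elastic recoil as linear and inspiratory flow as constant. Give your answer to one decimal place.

Per-breath work = Vt × [½(Pplat−PEEP) + (PIP−Pplat)] = 0.550 × [0.5×15.0 + 14.0] = 0.550 × 21.5 = 11.825 L·cmH2O.
Power = 17 × 11.825 = 201.03 L·cmH2O/min.

201.0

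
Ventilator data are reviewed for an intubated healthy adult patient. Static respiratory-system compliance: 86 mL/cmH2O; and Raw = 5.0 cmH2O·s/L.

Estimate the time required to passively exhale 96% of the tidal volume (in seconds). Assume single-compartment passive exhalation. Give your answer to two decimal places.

1.38

τ = R × C = 5.0 × 86 mL/cmH2O = 5.0 × 0.086 L/cmH2O = 0.43 s.
Exhaled fraction f = 1 − e^(−t/τ) → t = −τ·ln(1 − f) = −0.43·ln(0.04) = 1.384 s.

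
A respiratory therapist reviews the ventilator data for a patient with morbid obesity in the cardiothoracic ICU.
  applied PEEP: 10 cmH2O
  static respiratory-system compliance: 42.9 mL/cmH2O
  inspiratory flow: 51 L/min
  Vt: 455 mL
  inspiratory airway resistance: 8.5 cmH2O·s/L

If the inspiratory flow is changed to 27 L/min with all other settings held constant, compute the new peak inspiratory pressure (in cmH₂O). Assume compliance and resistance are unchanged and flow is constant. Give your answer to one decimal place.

24.4

Flow: 51 L/min ÷ 60 = 0.85 L/s.
New flow: 27 L/min ÷ 60 = 0.45 L/s.
PIP = Vt/C + R·V̇ + PEEP (constant-flow equation of motion).
Only the resistive term changes: ΔPIP = R × ΔV̇ = 8.5 × (0.45 − 0.85) = 8.5 × -0.4 = -3.4 cmH2O.
Original PIP = 455/42.9 + 8.5×0.85 + 10 = 27.831 cmH2O; new PIP = 27.831 + (-3.4) = 24.431 cmH2O.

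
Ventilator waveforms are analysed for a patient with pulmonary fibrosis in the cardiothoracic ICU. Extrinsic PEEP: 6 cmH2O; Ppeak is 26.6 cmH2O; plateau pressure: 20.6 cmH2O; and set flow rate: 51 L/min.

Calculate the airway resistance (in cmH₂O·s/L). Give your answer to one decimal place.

7.1

Flow: 51 L/min ÷ 60 = 0.85 L/s.
Raw = (PIP − Pplat) / flow = (26.6 − 20.6) / 0.85 = 6.0 / 0.85 = 7.059 cmH2O·s/L.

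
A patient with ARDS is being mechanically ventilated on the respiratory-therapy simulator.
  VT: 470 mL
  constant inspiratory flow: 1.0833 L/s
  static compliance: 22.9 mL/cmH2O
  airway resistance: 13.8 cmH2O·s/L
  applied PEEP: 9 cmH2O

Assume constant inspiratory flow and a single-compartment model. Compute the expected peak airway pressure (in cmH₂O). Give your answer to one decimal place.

44.5

Equation of motion (constant flow): PIP = Vt/C + R·V̇ + PEEP.
PIP = 470/22.9 + 13.8×1.0833 + 9 = 20.524 + 14.95 + 9 = 44.474 cmH2O.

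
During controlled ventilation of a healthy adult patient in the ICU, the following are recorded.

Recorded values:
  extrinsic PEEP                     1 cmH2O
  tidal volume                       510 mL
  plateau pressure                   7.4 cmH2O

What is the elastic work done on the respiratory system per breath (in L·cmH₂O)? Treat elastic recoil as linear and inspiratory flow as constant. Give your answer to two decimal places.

Elastic work ≈ ½ × (Pplat − PEEP) × Vt = 0.5 × (7.4 − 1) × 0.510 L = 0.5 × 6.4 × 0.510 = 1.632 L·cmH2O.

1.63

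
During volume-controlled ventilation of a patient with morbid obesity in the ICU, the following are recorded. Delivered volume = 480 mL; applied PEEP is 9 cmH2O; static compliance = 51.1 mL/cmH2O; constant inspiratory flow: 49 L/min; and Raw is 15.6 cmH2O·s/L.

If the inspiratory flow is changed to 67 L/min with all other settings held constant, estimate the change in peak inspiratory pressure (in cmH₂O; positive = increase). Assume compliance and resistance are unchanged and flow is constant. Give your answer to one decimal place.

4.7

Flow: 49 L/min ÷ 60 = 0.8167 L/s.
New flow: 67 L/min ÷ 60 = 1.1167 L/s.
PIP = Vt/C + R·V̇ + PEEP (constant-flow equation of motion).
Only the resistive term changes: ΔPIP = R × ΔV̇ = 15.6 × (1.1167 − 0.8167) = 15.6 × 0.3 = 4.68 cmH2O.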